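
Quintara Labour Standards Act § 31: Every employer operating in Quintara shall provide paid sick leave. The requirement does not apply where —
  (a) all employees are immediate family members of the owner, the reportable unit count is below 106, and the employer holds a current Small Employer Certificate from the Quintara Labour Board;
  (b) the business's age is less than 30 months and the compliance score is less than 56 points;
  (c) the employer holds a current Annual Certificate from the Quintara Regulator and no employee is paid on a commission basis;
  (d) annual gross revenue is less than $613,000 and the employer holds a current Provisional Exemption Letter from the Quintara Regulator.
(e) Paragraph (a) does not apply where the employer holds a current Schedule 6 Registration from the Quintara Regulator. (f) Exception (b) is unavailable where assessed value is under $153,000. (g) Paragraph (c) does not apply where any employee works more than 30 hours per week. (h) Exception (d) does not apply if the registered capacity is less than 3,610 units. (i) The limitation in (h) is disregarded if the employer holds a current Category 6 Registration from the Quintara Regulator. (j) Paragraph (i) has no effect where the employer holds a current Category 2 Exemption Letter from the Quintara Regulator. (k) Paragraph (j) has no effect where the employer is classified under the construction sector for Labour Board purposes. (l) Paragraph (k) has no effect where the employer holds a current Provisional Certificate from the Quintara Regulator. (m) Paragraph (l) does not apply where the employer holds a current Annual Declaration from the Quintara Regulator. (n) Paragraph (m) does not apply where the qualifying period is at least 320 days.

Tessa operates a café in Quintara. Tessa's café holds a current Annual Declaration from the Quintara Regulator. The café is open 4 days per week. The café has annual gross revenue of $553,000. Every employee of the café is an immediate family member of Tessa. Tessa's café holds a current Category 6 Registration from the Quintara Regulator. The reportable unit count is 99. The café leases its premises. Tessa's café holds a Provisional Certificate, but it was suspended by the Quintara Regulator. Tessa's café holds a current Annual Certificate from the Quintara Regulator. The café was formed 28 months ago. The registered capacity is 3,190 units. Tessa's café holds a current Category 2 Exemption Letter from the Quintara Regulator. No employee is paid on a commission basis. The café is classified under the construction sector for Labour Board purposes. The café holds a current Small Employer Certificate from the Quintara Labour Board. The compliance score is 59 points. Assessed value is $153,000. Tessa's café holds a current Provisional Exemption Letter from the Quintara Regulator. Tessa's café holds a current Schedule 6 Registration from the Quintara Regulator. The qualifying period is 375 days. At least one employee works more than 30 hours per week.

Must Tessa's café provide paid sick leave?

Exception (a)'s conditions are all satisfied: every employee is an immediate family member; the reportable unit count is 99, below the 106 limit; a current Small Employer Certificate is held. But applying paragraph (e): (e) operates against (a): a current Schedule 6 Registration is held. Exception (a) does not apply.
Exception (b) fails — the compliance score is 59 points, not less than 56 points.
All of (c)'s requirements are met (a current Annual Certificate is held; no employee is paid on commission). Turning to paragraph (g): (g) applies — at least one employee exceeds 30 hours/week. (c) is therefore removed.
Exception (d)'s conditions are all satisfied: annual gross revenue is $553,000, less than the $613,000 limit; a current Provisional Exemption Letter is held. Applying paragraphs (h)–(n): (h) would limit (d) — the registered capacity is 3,190 units, less than the 3,610 units limit — but (i) sets (h) aside: (i) operates against (h): a current Category 6 Registration is held. (j) would limit (i) — a current Category 2 Exemption Letter is held — but (k) sets (j) aside: (k) operates against (j): the café is classified under the construction sector. (l), which would lift (k), is not triggered — there is no Provisional Certificate in force. So (d) applies.

No — exception (d) applies; Tessa's café is not required to provide paid sick leave.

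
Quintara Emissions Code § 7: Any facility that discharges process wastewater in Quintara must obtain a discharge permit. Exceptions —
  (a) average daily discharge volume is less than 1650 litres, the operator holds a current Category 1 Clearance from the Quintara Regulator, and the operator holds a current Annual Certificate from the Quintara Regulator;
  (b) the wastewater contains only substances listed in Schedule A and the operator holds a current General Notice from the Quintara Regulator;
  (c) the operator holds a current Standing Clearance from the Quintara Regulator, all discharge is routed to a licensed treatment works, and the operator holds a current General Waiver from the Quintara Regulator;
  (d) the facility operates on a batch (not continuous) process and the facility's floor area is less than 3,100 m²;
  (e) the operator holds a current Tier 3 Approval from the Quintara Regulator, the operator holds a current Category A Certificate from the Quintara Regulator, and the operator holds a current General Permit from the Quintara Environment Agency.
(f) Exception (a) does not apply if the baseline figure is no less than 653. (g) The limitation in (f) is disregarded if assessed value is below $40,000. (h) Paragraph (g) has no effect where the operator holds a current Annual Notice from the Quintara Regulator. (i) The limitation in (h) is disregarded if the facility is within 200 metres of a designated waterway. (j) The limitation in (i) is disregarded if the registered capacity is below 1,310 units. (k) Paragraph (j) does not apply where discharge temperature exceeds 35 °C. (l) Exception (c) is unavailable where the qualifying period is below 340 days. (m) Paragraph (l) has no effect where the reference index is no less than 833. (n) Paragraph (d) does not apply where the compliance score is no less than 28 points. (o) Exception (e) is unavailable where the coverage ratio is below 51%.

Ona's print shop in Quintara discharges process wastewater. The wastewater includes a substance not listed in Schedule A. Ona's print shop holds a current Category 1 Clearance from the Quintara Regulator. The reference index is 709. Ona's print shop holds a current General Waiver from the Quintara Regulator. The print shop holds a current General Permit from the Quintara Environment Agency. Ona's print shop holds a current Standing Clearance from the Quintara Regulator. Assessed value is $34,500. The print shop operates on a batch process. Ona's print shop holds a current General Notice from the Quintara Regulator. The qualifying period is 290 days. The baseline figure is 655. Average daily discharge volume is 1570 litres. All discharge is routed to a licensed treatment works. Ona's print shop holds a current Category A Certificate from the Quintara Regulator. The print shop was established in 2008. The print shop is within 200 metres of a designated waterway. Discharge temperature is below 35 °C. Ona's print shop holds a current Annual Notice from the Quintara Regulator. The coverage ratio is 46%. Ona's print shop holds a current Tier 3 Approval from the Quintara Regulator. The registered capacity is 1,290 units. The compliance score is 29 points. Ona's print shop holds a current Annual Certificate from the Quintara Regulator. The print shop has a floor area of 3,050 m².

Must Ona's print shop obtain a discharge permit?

All of (a)'s requirements are met (average daily discharge volume is 1570 litres, less than the 1650 litres limit; a current Category 1 Clearance is held; a current Annual Certificate is held). However, paragraphs (f)–(k) must be considered: (f) operates against (a): the baseline figure is 655, meeting the 653 threshold. (g) would limit (f) — assessed value is $34,500, below the $40,000 limit — but (h) sets (g) aside: (h) applies — a current Annual Notice is held. (i) would limit (h) — the print shop is within 200 m of a designated waterway — but (j) sets (i) aside: (j) is engaged — the registered capacity is 1,290 units, below the 1,310 units limit. (k) is inapplicable (discharge temperature is below 35 °C), so (j) stands. (a) is therefore removed.
Exception (b) requires that the wastewater contains only substances listed in Schedule A; but the wastewater includes a non-Schedule-A substance, so (b) is unavailable.
Exception (c)'s conditions are all satisfied: a current Standing Clearance is held; discharge is routed to a licensed treatment works; a current General Waiver is held. But applying paragraphs (l)–(m): (l) operates against (c): the qualifying period is 290 days, below the 340 days limit. (m), which would lift (l), is inapplicable — the reference index is 709, short of 833. (c) is therefore removed.
Exception (d): the facility operates on a batch process; the facility's floor area is 3,050 m², less than the 3,100 m² limit — every condition holds. But: (n) operates against (d): the compliance score is 29 points, meeting the 28 points threshold. So (d) is unavailable.
Exception (e) is satisfied on its face — a current Tier 3 Approval is held; a current Category A Certificate is held; a current General Permit is held. Turning to paragraph (o): (o) operates against (e): the coverage ratio is 46%, below the 51% limit. Exception (e) does not apply.
None of the exceptions is available; § 7 applies in full.

Yes — Ona's print shop must obtain a discharge permit.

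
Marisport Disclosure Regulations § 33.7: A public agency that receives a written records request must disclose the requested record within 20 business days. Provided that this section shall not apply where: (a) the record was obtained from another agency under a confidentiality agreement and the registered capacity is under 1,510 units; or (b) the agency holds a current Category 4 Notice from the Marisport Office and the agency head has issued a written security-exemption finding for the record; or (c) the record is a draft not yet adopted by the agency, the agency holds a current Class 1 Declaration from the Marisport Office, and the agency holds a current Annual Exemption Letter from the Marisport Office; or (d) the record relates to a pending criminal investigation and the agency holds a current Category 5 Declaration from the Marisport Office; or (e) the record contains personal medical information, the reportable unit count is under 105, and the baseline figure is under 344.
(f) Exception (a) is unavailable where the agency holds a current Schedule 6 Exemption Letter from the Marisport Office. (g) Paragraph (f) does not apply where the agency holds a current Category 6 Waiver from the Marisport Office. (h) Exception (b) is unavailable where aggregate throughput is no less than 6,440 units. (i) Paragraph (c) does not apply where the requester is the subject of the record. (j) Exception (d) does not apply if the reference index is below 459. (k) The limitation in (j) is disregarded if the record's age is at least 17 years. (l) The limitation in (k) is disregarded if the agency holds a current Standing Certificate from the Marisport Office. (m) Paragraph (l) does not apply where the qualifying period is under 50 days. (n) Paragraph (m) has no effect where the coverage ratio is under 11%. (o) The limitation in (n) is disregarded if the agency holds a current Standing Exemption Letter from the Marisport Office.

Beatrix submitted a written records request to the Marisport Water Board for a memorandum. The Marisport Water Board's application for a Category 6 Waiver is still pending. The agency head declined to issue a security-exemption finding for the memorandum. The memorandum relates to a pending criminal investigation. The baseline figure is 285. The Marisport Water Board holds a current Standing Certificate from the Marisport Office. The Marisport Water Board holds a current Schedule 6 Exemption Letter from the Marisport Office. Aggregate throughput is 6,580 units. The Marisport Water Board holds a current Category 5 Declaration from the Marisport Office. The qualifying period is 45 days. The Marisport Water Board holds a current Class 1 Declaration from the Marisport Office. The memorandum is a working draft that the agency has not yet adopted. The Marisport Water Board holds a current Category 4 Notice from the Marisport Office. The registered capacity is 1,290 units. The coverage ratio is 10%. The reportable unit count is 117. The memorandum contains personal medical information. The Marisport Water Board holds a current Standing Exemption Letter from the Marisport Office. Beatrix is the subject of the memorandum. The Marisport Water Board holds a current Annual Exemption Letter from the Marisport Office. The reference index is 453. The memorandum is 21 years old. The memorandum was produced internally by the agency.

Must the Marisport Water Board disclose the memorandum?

No — exception (d) applies; the Marisport Water Board is not required to disclose the memorandum.

Exception (a) fails — the memorandum was produced internally.
Exception (b) fails — the agency head declined to issue a security-exemption finding.
Exception (c) is satisfied on its face — the memorandum is an unadopted draft; a current Class 1 Declaration is held; a current Annual Exemption Letter is held. But: (i) operates against (c): Beatrix is the subject of the memorandum. (c) is therefore removed.
Exception (d) is satisfied on its face — the memorandum relates to a pending investigation; a current Category 5 Declaration is held. Under paragraphs (j)–(o): (j) is engaged (the reference index is 453, below the 459 limit), but is displaced by (k): (k) is engaged — the record's age is 21 years, meeting the 17 years threshold. (l) would limit (k) — a current Standing Certificate is held — but (m) sets (l) aside: (m) is engaged — the qualifying period is 45 days, under the 50 days limit. (n) is triggered (the coverage ratio is 10%, under the 11% limit), but is set aside by (o): (o) is engaged — a current Standing Exemption Letter is held. Exception (d) stands.
Exception (e) does not apply: the reportable unit count is 117, not under 105.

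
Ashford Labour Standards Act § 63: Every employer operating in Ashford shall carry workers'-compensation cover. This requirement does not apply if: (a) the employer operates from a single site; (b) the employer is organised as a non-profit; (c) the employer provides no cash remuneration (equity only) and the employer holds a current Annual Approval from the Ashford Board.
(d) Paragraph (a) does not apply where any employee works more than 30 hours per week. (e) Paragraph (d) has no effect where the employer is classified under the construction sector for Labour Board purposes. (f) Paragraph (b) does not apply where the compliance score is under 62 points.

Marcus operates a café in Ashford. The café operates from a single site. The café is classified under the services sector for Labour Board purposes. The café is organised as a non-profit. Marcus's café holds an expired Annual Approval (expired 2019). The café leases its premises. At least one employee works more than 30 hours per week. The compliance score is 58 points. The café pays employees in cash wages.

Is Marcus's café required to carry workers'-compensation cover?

Yes — Marcus's café must carry workers'-compensation cover.

Exception (a) is satisfied on its face — the employer operates from a single site. Turning to paragraphs (d)–(e): (d) operates — at least one employee exceeds 30 hours/week. (e) is not engaged (the café is classified under the services sector), so (d) stands. Exception (a) does not apply.
Exception (b)'s conditions are all satisfied: the employer is a non-profit. Turning to paragraph (f): (f) operates against (b): the compliance score is 58 points, under the 62 points limit. So (b) is unavailable.
Exception (c) does not apply: employees are paid cash wages.
No exception is made out. Marcus's café falls within the general rule.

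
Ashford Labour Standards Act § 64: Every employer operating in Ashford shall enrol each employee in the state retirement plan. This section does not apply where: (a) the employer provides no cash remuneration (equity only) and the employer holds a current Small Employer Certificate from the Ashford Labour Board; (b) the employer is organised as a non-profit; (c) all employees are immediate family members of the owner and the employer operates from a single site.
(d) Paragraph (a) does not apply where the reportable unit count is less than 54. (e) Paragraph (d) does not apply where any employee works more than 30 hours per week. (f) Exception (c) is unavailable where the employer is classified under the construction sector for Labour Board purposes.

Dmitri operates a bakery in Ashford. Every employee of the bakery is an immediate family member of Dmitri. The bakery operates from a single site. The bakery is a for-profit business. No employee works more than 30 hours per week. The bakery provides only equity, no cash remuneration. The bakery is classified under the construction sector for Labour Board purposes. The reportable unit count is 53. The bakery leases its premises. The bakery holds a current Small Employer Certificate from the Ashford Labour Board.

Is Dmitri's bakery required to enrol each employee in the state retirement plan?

Yes — Dmitri's bakery must enrol each employee in the state retirement plan.

All of (a)'s requirements are met (remuneration is equity-only; a current Small Employer Certificate is held). But: (d) is engaged — the reportable unit count is 53, less than the 54 limit. (e), which would lift (d), does not operate here — no employee exceeds 30 hours/week. (a) is therefore removed.
Exception (b) fails — the employer is for-profit.
Exception (c)'s conditions are all satisfied: every employee is an immediate family member; the employer operates from a single site. However, paragraph (f) must be considered: (f) operates against (c): the bakery is classified under the construction sector. (c) is therefore removed.
No exception is made out. Dmitri's bakery falls within the general rule.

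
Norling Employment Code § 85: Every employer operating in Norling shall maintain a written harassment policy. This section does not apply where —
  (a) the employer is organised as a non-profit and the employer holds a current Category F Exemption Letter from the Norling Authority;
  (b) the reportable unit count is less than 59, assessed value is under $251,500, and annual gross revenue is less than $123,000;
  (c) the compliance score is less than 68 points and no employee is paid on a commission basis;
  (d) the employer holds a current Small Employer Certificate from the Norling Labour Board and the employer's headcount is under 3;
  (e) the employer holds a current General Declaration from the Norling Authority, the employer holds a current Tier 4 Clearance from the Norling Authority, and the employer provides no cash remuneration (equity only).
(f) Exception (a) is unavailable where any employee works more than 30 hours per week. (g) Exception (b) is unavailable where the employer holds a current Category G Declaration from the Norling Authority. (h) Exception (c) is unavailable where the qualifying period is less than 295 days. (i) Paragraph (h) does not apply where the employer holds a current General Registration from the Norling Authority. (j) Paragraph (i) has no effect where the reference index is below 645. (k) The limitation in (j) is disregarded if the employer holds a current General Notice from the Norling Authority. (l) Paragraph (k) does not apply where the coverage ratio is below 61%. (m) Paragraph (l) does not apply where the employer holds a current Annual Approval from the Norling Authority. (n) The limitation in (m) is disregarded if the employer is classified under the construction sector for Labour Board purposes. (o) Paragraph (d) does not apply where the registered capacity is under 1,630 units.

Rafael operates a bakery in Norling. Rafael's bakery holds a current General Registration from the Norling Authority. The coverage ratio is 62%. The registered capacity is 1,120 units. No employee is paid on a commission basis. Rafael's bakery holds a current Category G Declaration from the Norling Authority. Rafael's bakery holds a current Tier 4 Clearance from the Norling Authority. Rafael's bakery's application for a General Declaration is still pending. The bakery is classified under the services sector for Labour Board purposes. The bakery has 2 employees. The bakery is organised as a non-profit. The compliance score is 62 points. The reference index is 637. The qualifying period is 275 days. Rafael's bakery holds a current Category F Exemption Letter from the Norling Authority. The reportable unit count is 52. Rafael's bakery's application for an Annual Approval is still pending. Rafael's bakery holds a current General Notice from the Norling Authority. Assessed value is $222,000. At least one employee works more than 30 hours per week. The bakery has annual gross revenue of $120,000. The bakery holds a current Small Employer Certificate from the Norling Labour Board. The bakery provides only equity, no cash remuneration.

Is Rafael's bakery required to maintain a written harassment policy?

All of (a)'s requirements are met (the employer is a non-profit; a current Category F Exemption Letter is held). But: (f) is triggered — at least one employee exceeds 30 hours/week. (a) is therefore removed.
Exception (b) is satisfied on its face — the reportable unit count is 52, less than the 59 limit; assessed value is $222,000, under the $251,500 limit; annual gross revenue is $120,000, less than the $123,000 limit. But: (g) operates against (b): a current Category G Declaration is held. (b) is therefore removed.
Exception (c) is satisfied on its face — the compliance score is 62 points, less than the 68 points limit; no employee is paid on commission. Under paragraphs (h)–(n): (h) is engaged (the qualifying period is 275 days, less than the 295 days limit), but is overridden by (i): (i) is triggered — a current General Registration is held. (j) operates (the reference index is 637, below the 645 limit), but is itself disapplied by (k): (k) operates against (j): a current General Notice is held. (l) is not engaged (the coverage ratio is 62%, not below 61%), so (k) stands. So (c) applies.
Exception (d): a current Small Employer Certificate is held; the employer's headcount is 2, under the 3 limit — every condition holds. But: (o) is triggered — the registered capacity is 1,120 units, under the 1,630 units limit. So (d) is unavailable.
Exception (e) fails — the General Declaration is not current.

No — exception (c) applies; Rafael's bakery is not required to maintain a written harassment policy.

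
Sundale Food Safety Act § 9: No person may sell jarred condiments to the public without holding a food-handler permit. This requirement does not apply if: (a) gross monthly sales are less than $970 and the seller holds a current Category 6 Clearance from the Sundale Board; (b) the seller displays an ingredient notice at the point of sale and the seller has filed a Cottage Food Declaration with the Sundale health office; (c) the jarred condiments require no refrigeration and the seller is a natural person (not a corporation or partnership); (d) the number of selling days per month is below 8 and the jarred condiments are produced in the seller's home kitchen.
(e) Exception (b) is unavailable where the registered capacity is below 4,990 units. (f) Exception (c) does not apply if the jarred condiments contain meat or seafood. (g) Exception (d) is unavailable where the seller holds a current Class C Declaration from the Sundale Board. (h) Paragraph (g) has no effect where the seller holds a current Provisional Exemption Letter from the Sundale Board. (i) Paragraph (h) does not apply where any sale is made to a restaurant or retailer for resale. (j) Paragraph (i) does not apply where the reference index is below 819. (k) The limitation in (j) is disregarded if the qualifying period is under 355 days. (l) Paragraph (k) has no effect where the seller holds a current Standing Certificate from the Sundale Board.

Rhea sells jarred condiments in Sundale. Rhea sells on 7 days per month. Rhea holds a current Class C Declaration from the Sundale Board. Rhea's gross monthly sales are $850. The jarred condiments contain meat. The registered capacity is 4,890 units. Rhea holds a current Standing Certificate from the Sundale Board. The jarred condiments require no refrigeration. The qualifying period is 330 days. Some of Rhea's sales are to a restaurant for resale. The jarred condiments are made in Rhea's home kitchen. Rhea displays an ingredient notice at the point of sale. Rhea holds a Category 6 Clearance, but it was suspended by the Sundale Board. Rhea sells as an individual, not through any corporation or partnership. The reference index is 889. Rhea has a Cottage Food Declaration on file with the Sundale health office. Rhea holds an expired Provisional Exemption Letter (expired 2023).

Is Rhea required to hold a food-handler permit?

Exception (a) fails — there is no Category 6 Clearance in force.
All of (b)'s requirements are met (an ingredient notice is displayed; a Cottage Food Declaration is on file). Turning to paragraph (e): (e) is engaged — the registered capacity is 4,890 units, below the 4,990 units limit. So (b) is unavailable.
Exception (c)'s conditions are all satisfied: the jarred condiments are shelf-stable; the seller is a natural person. But applying paragraph (f): (f) operates against (c): the jarred condiments contain meat. So (c) is unavailable.
All of (d)'s requirements are met (the number of selling days per month is 7, below the 8 limit; the jarred condiments are home-kitchen produced). However, paragraphs (g)–(l) must be considered: (g) operates against (d): a current Class C Declaration is held. (h), which would lift (g), does not operate here — no current Provisional Exemption Letter is held. Exception (d) does not apply.
No exception is made out. Rhea falls within the general rule.

Yes — Rhea must hold a food-handler permit.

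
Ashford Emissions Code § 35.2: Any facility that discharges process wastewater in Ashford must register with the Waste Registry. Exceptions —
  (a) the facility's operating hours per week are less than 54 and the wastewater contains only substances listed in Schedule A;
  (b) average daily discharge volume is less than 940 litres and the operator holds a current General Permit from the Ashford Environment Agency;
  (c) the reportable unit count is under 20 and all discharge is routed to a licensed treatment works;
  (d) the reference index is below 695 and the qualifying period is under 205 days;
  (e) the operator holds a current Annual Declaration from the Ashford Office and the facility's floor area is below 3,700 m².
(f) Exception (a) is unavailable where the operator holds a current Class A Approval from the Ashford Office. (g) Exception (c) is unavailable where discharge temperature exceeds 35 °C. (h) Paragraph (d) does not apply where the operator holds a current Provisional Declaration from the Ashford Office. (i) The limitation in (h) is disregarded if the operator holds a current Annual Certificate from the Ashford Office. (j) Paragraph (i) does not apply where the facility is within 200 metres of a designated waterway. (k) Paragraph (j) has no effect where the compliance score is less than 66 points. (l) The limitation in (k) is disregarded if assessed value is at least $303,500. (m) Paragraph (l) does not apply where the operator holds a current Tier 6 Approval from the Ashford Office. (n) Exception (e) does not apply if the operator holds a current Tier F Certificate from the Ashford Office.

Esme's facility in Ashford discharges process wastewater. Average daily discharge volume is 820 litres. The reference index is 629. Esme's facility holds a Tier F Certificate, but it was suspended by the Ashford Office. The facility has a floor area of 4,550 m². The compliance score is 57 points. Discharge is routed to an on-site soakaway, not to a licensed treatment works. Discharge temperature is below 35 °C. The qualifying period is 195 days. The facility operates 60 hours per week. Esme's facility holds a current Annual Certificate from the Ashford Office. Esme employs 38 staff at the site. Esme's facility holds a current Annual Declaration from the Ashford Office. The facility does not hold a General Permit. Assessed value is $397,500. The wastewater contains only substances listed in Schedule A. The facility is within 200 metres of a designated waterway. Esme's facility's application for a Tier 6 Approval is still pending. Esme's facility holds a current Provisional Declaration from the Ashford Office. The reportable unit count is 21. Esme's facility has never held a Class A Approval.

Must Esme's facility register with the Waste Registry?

Exception (a) fails — the facility's operating hours per week are 60, not less than 54.
Exception (b) fails — no General Permit is held.
Exception (c) does not apply: the reportable unit count is 21, not under 20.
All of (d)'s requirements are met (the reference index is 629, below the 695 limit; the qualifying period is 195 days, under the 205 days limit). Turning to paragraphs (h)–(m): (h) applies — a current Provisional Declaration is held. (i) would limit (h) — a current Annual Certificate is held — but (j) sets (i) aside: (j) applies — the facility is within 200 m of a designated waterway. (k) would limit (j) — the compliance score is 57 points, less than the 66 points limit — but (l) sets (k) aside: (l) operates against (k): assessed value is $397,500, meeting the $303,500 threshold. (m), which would lift (l), does not operate here — there is no Tier 6 Approval in force. So (d) is unavailable.
Exception (e) does not apply: the facility's floor area is 4,550 m², not below 3,700 m².
No exception is made out. Esme's facility falls within the general rule.

Yes — Esme's facility must register with the Waste Registry.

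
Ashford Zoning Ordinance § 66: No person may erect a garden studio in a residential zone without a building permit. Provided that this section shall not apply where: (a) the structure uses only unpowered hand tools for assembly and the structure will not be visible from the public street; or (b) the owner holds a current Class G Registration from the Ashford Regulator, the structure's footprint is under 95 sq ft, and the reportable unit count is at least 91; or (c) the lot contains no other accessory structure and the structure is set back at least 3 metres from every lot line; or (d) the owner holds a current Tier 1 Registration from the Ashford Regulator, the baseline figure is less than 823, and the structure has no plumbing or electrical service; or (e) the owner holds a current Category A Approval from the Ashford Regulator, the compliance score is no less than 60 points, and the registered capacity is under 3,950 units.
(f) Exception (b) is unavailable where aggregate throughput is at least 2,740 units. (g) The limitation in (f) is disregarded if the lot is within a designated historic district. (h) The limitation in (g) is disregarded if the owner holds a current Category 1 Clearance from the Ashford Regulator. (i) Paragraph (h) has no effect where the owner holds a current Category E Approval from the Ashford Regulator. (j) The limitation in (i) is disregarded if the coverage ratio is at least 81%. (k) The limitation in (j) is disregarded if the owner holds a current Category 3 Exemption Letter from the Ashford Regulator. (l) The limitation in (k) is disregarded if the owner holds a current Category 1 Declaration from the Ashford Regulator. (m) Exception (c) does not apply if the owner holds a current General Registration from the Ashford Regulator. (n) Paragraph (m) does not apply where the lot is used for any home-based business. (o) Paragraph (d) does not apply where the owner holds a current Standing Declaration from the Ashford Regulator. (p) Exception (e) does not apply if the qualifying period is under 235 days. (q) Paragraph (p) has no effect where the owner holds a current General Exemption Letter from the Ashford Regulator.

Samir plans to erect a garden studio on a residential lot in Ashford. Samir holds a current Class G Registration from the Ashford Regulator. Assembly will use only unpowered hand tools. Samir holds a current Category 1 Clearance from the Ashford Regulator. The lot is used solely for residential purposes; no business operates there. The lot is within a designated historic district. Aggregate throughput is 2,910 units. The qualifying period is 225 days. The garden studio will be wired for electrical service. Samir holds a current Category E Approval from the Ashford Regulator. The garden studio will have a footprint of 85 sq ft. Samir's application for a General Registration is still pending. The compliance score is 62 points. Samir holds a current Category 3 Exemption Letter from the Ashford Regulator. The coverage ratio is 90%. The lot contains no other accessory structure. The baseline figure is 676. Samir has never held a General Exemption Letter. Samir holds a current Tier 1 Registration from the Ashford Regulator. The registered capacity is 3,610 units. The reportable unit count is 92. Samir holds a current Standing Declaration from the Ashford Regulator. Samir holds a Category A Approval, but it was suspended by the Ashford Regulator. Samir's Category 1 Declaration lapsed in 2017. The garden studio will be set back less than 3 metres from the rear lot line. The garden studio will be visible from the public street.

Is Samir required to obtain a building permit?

No — exception (b) applies; Samir does not need a building permit.

Exception (a) does not apply: the structure will be visible from the street.
All of (b)'s requirements are met (a current Class G Registration is held; the structure's footprint is 85 sq ft, under the 95 sq ft limit; the reportable unit count is 92, meeting the 91 threshold). Considering the limiting provisions: (f) would limit (b) — aggregate throughput is 2,910 units, meeting the 2,740 units threshold — but (g) sets (f) aside: (g) is engaged — the lot is in a historic district. (h) is triggered (a current Category 1 Clearance is held), but yields to (i): (i) operates against (h): a current Category E Approval is held. (j) operates (the coverage ratio is 90%, meeting the 81% threshold), but is displaced by (k): (k) operates against (j): a current Category 3 Exemption Letter is held. (l), which would lift (k), is inapplicable — the Category 1 Declaration is not current. Exception (b) stands.
Exception (c) requires that the structure is set back at least 3 metres from every lot line; but the rear setback is under 3 m, so (c) is unavailable.
Exception (d) requires that the structure has no plumbing or electrical service; but electrical service is planned, so (d) is unavailable.
Exception (e) requires that the owner holds a current Category A Approval from the Ashford Regulator; but there is no Category A Approval in force, so (e) is unavailable.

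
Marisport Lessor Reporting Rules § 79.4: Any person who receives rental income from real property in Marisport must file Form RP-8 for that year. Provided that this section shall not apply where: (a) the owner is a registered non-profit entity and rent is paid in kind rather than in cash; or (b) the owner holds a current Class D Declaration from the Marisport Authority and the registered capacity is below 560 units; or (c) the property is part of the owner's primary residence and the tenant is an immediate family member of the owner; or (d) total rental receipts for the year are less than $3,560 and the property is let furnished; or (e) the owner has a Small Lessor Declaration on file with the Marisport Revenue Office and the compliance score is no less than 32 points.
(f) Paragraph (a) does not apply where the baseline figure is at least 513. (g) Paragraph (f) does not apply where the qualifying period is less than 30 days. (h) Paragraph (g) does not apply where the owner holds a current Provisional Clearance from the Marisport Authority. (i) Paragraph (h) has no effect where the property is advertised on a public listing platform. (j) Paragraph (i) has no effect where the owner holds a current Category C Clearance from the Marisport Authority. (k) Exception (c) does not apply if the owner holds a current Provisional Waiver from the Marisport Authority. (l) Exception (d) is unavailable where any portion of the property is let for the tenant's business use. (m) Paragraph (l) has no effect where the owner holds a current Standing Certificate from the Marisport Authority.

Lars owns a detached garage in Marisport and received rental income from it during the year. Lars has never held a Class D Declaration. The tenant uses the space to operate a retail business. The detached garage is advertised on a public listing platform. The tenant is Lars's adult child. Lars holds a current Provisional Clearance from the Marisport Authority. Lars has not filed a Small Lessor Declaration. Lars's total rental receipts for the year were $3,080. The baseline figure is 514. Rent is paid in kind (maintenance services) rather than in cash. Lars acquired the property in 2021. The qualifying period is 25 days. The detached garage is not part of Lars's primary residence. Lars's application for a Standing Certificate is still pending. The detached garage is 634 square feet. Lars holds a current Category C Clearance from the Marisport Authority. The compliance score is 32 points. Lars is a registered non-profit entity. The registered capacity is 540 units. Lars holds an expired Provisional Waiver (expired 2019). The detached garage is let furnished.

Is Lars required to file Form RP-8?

Yes — Lars must file Form RP-8.

All of (a)'s requirements are met (Lars is a registered non-profit; rent is paid in kind). But: (f) is engaged — the baseline figure is 514, meeting the 513 threshold. (g) applies (the qualifying period is 25 days, less than the 30 days limit), but is displaced by (h): (h) is engaged — a current Provisional Clearance is held. (i) operates (the property is publicly advertised), but is itself disapplied by (j): (j) operates against (i): a current Category C Clearance is held. Exception (a) does not apply.
Exception (b) requires that the owner holds a current Class D Declaration from the Marisport Authority; but no current Class D Declaration is held, so (b) is unavailable.
Exception (c) fails — the detached garage is not part of the primary residence.
Exception (d): total rental receipts for the year are $3,080, less than the $3,560 limit; the property is let furnished — every condition holds. Turning to paragraphs (l)–(m): (l) operates — the space is let for business use. (m), which would lift (l), does not operate here — there is no Standing Certificate in force. (d) is therefore removed.
Exception (e) requires that the owner has a Small Lessor Declaration on file with the Marisport Revenue Office; but no Small Lessor Declaration is on file, so (e) is unavailable.
Every exception is unavailable, so the rule governs.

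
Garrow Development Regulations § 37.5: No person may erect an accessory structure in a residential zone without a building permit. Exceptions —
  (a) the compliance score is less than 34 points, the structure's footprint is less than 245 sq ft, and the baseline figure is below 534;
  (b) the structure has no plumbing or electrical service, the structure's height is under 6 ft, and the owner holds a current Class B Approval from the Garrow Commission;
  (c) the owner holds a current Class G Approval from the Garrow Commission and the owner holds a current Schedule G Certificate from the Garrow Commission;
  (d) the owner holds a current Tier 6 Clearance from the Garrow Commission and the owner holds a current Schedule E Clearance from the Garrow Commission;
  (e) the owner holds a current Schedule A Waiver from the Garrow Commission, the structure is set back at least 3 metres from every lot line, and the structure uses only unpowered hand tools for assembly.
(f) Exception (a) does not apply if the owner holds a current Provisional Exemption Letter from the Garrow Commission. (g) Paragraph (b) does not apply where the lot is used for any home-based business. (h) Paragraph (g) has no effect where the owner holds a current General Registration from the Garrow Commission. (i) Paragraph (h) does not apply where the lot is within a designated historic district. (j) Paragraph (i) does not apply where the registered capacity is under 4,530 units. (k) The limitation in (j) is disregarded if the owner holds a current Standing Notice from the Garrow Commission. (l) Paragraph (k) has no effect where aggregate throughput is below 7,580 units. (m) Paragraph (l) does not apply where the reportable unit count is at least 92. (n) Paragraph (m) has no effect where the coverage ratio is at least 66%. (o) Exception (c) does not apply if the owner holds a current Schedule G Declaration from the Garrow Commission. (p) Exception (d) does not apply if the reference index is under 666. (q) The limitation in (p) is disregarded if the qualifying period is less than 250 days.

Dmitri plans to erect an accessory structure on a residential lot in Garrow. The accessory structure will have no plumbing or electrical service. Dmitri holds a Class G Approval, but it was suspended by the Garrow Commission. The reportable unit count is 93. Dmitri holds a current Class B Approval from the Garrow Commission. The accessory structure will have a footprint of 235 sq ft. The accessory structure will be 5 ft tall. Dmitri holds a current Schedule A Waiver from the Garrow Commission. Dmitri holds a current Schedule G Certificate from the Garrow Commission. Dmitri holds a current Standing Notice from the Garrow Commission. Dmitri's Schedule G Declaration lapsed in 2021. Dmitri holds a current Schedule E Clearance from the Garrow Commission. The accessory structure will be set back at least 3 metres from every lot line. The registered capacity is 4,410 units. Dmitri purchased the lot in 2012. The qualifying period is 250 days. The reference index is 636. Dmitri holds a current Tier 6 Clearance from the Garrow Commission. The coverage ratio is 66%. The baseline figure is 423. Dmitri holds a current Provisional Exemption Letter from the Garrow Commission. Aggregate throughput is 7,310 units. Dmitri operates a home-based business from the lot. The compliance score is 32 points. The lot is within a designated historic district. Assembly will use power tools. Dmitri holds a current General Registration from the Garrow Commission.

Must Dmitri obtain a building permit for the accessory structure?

No — exception (b) applies; Dmitri does not need a building permit.

Exception (a): the compliance score is 32 points, less than the 34 points limit; the structure's footprint is 235 sq ft, less than the 245 sq ft limit; the baseline figure is 423, below the 534 limit — every condition holds. But applying paragraph (f): (f) operates against (a): a current Provisional Exemption Letter is held. So (a) is unavailable.
All of (b)'s requirements are met (there is no plumbing or electrical service; the structure's height is 5 ft, under the 6 ft limit; a current Class B Approval is held). Applying paragraphs (g)–(n): (g) would limit (b) — a home-based business operates on the lot — but (h) sets (g) aside: (h) is triggered — a current General Registration is held. (i) is triggered (the lot is in a historic district), but is itself disapplied by (j): (j) operates against (i): the registered capacity is 4,410 units, under the 4,530 units limit. (k) would limit (j) — a current Standing Notice is held — but (l) sets (k) aside: (l) is triggered — aggregate throughput is 7,310 units, below the 7,580 units limit. (m) applies (the reportable unit count is 93, meeting the 92 threshold), but is displaced by (n): (n) is triggered — the coverage ratio is 66%, meeting the 66% threshold. So (b) applies.
Exception (c) requires that the owner holds a current Class G Approval from the Garrow Commission; but there is no Class G Approval in force, so (c) is unavailable.
All of (d)'s requirements are met (a current Tier 6 Clearance is held; a current Schedule E Clearance is held). However, paragraphs (p)–(q) must be considered: (p) operates against (d): the reference index is 636, under the 666 limit. (q), which would lift (p), does not operate here — the qualifying period is 250 days, not less than 250 days. Exception (d) does not apply.
Exception (e) requires that the structure uses only unpowered hand tools for assembly; but assembly uses power tools, so (e) is unavailable.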